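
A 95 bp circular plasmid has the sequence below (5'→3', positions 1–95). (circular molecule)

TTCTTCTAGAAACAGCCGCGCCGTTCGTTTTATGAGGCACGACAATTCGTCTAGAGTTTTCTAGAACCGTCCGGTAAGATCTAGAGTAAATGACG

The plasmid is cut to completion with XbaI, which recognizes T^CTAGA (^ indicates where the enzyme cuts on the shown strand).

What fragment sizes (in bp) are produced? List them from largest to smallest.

XbaI sites (TCTAGA) start at positions 5, 50, 60, 80.
XbaI cuts after the first base of each site, so after positions 5, 50, 60, 80.
Circular molecule, 4 cuts → 4 fragments:
  6–50 → 45 bp
  51–60 → 10 bp
  61–80 → 20 bp
  81–95 then 1–5 → 15 + 5 = 20 bp
Sorted largest to smallest: 45, 20, 20, 10 bp.

45, 20, 20, 10 bp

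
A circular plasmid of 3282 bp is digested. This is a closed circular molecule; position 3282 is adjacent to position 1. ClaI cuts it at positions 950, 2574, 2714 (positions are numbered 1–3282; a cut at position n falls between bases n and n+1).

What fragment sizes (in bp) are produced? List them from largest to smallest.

Circular molecule, 3 cuts → 3 fragments:
  2574 − 950 = 1624 bp
  2714 − 2574 = 140 bp
  wrap: 3282 − 2714 + 950 = 1518 bp
Sorted largest to smallest: 1624, 1518, 140 bp.

1624, 1518, 140 bp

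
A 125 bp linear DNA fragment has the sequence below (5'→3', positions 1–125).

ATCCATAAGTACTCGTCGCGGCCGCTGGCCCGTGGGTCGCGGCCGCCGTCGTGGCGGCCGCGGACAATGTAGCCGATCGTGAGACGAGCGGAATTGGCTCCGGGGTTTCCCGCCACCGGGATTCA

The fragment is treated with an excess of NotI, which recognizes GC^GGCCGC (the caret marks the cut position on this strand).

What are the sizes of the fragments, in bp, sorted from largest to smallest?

70, 21, 19, 15 bp

NotI sites (GCGGCCGC) start at positions 18, 39, 54.
NotI cuts after base 2 of each site, so after positions 19, 40, 55.
Linear molecule, 3 cuts → 4 fragments:
  1–19 → 19 bp
  20–40 → 21 bp
  41–55 → 15 bp
  56–125 → 70 bp
Sorted largest to smallest: 70, 21, 19, 15 bp.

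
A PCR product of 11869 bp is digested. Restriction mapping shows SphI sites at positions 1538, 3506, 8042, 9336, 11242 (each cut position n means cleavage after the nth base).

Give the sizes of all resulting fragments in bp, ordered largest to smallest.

4536, 1968, 1906, 1538, 1294, 627 bp

Linear molecule, 5 cuts → 6 fragments:
  1538 − 0 = 1538 bp
  3506 − 1538 = 1968 bp
  8042 − 3506 = 4536 bp
  9336 − 8042 = 1294 bp
  11242 − 9336 = 1906 bp
  11869 − 11242 = 627 bp
Sorted largest to smallest: 4536, 1968, 1906, 1538, 1294, 627 bp.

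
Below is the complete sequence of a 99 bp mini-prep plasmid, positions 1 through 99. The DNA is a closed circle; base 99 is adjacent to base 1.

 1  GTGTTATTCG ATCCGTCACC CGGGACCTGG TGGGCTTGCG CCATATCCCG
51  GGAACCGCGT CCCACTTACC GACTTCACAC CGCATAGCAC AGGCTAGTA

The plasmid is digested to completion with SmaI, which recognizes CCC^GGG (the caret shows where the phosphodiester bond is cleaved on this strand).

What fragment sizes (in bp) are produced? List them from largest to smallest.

71, 28 bp

SmaI sites (CCCGGG) start at positions 19, 47.
SmaI cuts after base 3 of each site, so after positions 21, 49.
Circular molecule, 2 cuts → 2 fragments:
  22–49 → 28 bp
  50–99 then 1–21 → 50 + 21 = 71 bp
Sorted largest to smallest: 71, 28 bp.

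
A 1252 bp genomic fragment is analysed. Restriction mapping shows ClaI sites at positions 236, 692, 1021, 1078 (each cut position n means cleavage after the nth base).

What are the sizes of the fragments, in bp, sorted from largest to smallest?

Linear molecule, 4 cuts → 5 fragments:
  236 − 0 = 236 bp
  692 − 236 = 456 bp
  1021 − 692 = 329 bp
  1078 − 1021 = 57 bp
  1252 − 1078 = 174 bp
Sorted largest to smallest: 456, 329, 236, 174, 57 bp.

456, 329, 236, 174, 57 bp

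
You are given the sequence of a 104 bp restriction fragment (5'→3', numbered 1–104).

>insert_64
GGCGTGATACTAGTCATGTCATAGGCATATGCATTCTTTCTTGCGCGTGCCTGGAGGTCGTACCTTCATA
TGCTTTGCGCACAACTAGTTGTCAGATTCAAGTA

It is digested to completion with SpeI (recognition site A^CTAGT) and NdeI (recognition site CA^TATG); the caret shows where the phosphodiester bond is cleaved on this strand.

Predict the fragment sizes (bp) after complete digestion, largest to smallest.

SpeI sites (ACTAGT) start at positions 9, 84.
SpeI cuts after the first base of each site, so after positions 9, 84.
NdeI sites (CATATG) start at positions 26, 67.
NdeI cuts after base 2 of each site, so after positions 27, 68.
Combined cut positions: 9, 27, 68, 84.
Linear molecule, 4 cuts → 5 fragments:
  1–9 → 9 bp
  10–27 → 18 bp
  28–68 → 41 bp
  69–84 → 16 bp
  85–104 → 20 bp
Sorted largest to smallest: 41, 20, 18, 16, 9 bp.

41, 20, 18, 16, 9 bp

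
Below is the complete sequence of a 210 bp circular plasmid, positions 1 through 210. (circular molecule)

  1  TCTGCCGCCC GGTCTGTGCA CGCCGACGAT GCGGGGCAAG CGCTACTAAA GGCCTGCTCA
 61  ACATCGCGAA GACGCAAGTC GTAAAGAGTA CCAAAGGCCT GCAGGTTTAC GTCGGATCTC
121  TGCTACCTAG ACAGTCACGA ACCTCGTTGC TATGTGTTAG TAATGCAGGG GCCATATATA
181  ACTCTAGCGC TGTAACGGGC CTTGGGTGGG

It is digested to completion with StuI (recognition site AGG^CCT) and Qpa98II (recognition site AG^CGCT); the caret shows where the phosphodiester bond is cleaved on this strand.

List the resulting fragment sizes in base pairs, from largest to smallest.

StuI sites (AGGCCT) start at positions 50, 95.
StuI cuts after base 3 of each site, so after positions 52, 97.
Qpa98II sites (AGCGCT) start at positions 39, 186.
Qpa98II cuts after base 2 of each site, so after positions 40, 187.
Combined cut positions: 40, 52, 97, 187.
Circular molecule, 4 cuts → 4 fragments:
  41–52 → 12 bp
  53–97 → 45 bp
  98–187 → 90 bp
  188–210 then 1–40 → 23 + 40 = 63 bp
Sorted largest to smallest: 90, 63, 45, 12 bp.

90, 63, 45, 12 bp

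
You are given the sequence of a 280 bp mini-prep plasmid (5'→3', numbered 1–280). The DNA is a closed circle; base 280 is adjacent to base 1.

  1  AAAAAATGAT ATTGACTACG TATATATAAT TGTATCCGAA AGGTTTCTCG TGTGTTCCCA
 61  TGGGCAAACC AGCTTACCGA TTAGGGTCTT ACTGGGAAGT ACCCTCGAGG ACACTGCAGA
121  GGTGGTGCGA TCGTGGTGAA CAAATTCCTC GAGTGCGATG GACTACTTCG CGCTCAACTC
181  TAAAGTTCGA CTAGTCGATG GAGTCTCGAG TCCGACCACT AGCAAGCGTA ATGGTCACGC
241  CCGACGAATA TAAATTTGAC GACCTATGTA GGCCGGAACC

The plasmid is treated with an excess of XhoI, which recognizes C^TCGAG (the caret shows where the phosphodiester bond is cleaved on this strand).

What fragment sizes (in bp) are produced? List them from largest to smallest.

179, 57, 44 bp

XhoI sites (CTCGAG) start at positions 104, 148, 205.
XhoI cuts after the first base of each site, so after positions 104, 148, 205.
Circular molecule, 3 cuts → 3 fragments:
  105–148 → 44 bp
  149–205 → 57 bp
  206–280 then 1–104 → 75 + 104 = 179 bp
Sorted largest to smallest: 179, 57, 44 bp.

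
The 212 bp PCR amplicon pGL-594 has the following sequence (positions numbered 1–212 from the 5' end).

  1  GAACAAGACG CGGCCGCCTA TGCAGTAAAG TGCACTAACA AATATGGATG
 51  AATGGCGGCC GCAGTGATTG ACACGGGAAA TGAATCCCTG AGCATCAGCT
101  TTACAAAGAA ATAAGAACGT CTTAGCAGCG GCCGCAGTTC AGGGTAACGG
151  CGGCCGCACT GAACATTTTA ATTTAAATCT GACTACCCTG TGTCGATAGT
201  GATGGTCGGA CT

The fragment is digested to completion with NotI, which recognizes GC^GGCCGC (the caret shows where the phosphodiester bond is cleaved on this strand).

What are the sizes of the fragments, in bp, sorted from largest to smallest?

73, 61, 45, 22, 11 bp

NotI sites (GCGGCCGC) start at positions 10, 55, 128, 150.
NotI cuts after base 2 of each site, so after positions 11, 56, 129, 151.
Linear molecule, 4 cuts → 5 fragments:
  1–11 → 11 bp
  12–56 → 45 bp
  57–129 → 73 bp
  130–151 → 22 bp
  152–212 → 61 bp
Sorted largest to smallest: 73, 61, 45, 22, 11 bp.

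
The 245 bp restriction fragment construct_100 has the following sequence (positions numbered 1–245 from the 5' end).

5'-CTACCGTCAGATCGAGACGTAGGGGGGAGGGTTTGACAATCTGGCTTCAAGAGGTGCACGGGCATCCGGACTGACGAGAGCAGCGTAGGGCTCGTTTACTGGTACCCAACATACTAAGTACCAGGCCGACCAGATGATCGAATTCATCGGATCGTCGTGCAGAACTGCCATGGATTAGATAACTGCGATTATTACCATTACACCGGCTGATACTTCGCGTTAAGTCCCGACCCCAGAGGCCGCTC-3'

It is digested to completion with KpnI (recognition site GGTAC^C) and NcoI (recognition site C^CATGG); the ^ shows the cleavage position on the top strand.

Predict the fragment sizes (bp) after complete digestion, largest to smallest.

The KpnI site (GGTACC) starts at position 101.
KpnI cuts after base 5 of each site (before the last base), so after position 105.
The NcoI site (CCATGG) starts at position 168.
NcoI cuts after the first base of each site, so after position 168.
Combined cut positions: 105, 168.
Linear molecule, 2 cuts → 3 fragments:
  1–105 → 105 bp
  106–168 → 63 bp
  169–245 → 77 bp
Sorted largest to smallest: 105, 77, 63 bp.

105, 77, 63 bp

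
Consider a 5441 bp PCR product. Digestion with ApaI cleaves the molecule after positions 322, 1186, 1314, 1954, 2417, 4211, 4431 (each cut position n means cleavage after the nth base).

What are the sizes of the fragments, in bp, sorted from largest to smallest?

Linear molecule, 7 cuts → 8 fragments:
  322 − 0 = 322 bp
  1186 − 322 = 864 bp
  1314 − 1186 = 128 bp
  1954 − 1314 = 640 bp
  2417 − 1954 = 463 bp
  4211 − 2417 = 1794 bp
  4431 − 4211 = 220 bp
  5441 − 4431 = 1010 bp
Sorted largest to smallest: 1794, 1010, 864, 640, 463, 322, 220, 128 bp.

1794, 1010, 864, 640, 463, 322, 220, 128 bp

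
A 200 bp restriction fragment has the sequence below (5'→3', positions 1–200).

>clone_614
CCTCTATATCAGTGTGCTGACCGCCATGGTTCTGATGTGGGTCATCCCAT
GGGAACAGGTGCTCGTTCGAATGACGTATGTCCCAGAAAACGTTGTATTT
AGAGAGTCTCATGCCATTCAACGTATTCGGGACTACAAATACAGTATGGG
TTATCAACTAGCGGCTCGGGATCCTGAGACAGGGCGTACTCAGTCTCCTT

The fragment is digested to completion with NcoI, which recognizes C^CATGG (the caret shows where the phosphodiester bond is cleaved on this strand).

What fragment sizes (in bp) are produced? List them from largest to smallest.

153, 24, 23 bp

NcoI sites (CCATGG) start at positions 24, 47.
NcoI cuts after the first base of each site, so after positions 24, 47.
Linear molecule, 2 cuts → 3 fragments:
  1–24 → 24 bp
  25–47 → 23 bp
  48–200 → 153 bp
Sorted largest to smallest: 153, 24, 23 bp.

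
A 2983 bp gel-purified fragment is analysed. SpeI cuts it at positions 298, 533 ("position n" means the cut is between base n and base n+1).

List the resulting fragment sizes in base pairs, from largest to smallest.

Linear molecule, 2 cuts → 3 fragments:
  298 − 0 = 298 bp
  533 − 298 = 235 bp
  2983 − 533 = 2450 bp
Sorted largest to smallest: 2450, 298, 235 bp.

2450, 298, 235 bp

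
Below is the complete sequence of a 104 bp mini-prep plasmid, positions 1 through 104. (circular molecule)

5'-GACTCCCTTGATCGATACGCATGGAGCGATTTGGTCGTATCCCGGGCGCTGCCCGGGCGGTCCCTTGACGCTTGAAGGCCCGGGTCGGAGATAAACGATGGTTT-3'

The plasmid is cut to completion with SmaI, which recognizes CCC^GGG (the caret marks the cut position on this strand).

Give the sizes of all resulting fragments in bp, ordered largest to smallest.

66, 27, 11 bp

SmaI sites (CCCGGG) start at positions 41, 52, 79.
SmaI cuts after base 3 of each site, so after positions 43, 54, 81.
Circular molecule, 3 cuts → 3 fragments:
  44–54 → 11 bp
  55–81 → 27 bp
  82–104 then 1–43 → 23 + 43 = 66 bp
Sorted largest to smallest: 66, 27, 11 bp.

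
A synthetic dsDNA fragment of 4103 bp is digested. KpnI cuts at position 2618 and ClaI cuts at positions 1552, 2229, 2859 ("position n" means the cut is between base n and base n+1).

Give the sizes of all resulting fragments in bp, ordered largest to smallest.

Combined cut positions (sorted): 1552, 2229, 2618, 2859.
Linear molecule, 4 cuts → 5 fragments:
  1552 − 0 = 1552 bp
  2229 − 1552 = 677 bp
  2618 − 2229 = 389 bp
  2859 − 2618 = 241 bp
  4103 − 2859 = 1244 bp
Sorted largest to smallest: 1552, 1244, 677, 389, 241 bp.

1552, 1244, 677, 389, 241 bp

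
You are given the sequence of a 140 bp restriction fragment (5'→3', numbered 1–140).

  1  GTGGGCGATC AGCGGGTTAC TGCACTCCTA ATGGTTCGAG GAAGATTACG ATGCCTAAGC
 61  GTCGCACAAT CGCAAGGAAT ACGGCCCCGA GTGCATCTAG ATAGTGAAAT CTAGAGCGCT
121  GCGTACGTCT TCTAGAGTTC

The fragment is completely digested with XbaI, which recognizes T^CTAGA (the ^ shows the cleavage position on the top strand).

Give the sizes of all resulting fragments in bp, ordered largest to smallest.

XbaI sites (TCTAGA) start at positions 96, 110, 131.
XbaI cuts after the first base of each site, so after positions 96, 110, 131.
Linear molecule, 3 cuts → 4 fragments:
  1–96 → 96 bp
  97–110 → 14 bp
  111–131 → 21 bp
  132–140 → 9 bp
Sorted largest to smallest: 96, 21, 14, 9 bp.

96, 21, 14, 9 bp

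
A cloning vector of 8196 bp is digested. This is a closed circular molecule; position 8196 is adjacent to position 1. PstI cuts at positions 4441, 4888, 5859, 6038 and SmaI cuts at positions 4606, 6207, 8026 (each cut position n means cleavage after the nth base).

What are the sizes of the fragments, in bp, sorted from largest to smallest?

4611, 1819, 971, 282, 179, 169, 165 bp

Combined cut positions (sorted): 4441, 4606, 4888, 5859, 6038, 6207, 8026.
Circular molecule, 7 cuts → 7 fragments:
  4606 − 4441 = 165 bp
  4888 − 4606 = 282 bp
  5859 − 4888 = 971 bp
  6038 − 5859 = 179 bp
  6207 − 6038 = 169 bp
  8026 − 6207 = 1819 bp
  wrap: 8196 − 8026 + 4441 = 4611 bp
Sorted largest to smallest: 4611, 1819, 971, 282, 179, 169, 165 bp.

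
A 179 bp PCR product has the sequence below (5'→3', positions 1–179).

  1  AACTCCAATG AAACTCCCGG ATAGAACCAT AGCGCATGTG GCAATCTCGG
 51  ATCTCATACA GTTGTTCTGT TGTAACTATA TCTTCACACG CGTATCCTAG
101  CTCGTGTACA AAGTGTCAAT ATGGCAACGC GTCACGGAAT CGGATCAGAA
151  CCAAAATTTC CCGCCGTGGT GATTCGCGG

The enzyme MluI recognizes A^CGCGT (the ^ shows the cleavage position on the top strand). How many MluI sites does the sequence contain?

ACGCGT occurs starting at positions 88, 127.
MluI cuts at 2 sites.

2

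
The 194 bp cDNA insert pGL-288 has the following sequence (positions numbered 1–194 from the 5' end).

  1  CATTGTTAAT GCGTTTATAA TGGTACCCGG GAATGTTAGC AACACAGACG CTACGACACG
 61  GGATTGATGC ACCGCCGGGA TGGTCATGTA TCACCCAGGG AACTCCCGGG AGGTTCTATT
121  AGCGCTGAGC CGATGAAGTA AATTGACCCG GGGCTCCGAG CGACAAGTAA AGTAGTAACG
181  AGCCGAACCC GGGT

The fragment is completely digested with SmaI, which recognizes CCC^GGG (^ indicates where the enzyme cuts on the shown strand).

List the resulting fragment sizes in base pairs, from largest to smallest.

79, 42, 41, 28, 4 bp

SmaI sites (CCCGGG) start at positions 26, 105, 147, 188.
SmaI cuts after base 3 of each site, so after positions 28, 107, 149, 190.
Linear molecule, 4 cuts → 5 fragments:
  1–28 → 28 bp
  29–107 → 79 bp
  108–149 → 42 bp
  150–190 → 41 bp
  191–194 → 4 bp
Sorted largest to smallest: 79, 42, 41, 28, 4 bp.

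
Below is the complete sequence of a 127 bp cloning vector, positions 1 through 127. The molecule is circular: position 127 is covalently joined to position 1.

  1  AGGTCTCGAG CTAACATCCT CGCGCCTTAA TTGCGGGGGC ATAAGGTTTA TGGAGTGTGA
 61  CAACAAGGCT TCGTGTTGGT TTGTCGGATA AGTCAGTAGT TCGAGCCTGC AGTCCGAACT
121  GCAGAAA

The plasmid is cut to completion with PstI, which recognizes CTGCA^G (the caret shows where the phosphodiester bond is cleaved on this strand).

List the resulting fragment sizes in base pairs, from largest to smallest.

115, 12 bp

PstI sites (CTGCAG) start at positions 107, 119.
PstI cuts after base 5 of each site (before the last base), so after positions 111, 123.
Circular molecule, 2 cuts → 2 fragments:
  112–123 → 12 bp
  124–127 then 1–111 → 4 + 111 = 115 bp
Sorted largest to smallest: 115, 12 bp.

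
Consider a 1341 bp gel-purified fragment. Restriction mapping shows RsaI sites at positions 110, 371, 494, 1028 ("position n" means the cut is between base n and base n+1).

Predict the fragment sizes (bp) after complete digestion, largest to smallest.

Linear molecule, 4 cuts → 5 fragments:
  110 − 0 = 110 bp
  371 − 110 = 261 bp
  494 − 371 = 123 bp
  1028 − 494 = 534 bp
  1341 − 1028 = 313 bp
Sorted largest to smallest: 534, 313, 261, 123, 110 bp.

534, 313, 261, 123, 110 bp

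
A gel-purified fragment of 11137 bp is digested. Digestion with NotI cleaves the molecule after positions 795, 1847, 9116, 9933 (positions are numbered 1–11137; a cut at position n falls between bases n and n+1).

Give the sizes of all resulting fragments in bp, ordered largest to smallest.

Linear molecule, 4 cuts → 5 fragments:
  795 − 0 = 795 bp
  1847 − 795 = 1052 bp
  9116 − 1847 = 7269 bp
  9933 − 9116 = 817 bp
  11137 − 9933 = 1204 bp
Sorted largest to smallest: 7269, 1204, 1052, 817, 795 bp.

7269, 1204, 1052, 817, 795 bp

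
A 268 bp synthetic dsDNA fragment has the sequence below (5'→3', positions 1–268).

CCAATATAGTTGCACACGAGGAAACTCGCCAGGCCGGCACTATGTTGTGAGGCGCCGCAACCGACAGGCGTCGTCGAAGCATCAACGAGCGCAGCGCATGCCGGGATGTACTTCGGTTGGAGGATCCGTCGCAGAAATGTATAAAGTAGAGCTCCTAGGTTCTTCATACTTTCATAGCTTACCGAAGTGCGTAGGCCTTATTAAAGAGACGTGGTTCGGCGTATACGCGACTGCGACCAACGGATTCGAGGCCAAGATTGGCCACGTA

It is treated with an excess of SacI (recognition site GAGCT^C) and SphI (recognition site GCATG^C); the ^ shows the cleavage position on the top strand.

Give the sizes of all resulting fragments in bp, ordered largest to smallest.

115, 100, 53 bp

The SacI site (GAGCTC) starts at position 149.
SacI cuts after base 5 of each site (before the last base), so after position 153.
The SphI site (GCATGC) starts at position 96.
SphI cuts after base 5 of each site (before the last base), so after position 100.
Combined cut positions: 100, 153.
Linear molecule, 2 cuts → 3 fragments:
  1–100 → 100 bp
  101–153 → 53 bp
  154–268 → 115 bp
Sorted largest to smallest: 115, 100, 53 bp.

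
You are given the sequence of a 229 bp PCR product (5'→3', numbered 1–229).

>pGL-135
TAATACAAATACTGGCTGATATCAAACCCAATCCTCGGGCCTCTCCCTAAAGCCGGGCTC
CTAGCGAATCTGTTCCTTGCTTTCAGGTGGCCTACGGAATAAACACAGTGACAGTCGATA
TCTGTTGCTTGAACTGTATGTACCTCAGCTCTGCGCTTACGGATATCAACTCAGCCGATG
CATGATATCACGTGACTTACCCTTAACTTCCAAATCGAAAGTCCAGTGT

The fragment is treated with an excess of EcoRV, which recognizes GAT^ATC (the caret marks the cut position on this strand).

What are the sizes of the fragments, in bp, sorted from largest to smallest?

99, 45, 43, 22, 20 bp

EcoRV sites (GATATC) start at positions 18, 117, 162, 184.
EcoRV cuts after base 3 of each site, so after positions 20, 119, 164, 186.
Linear molecule, 4 cuts → 5 fragments:
  1–20 → 20 bp
  21–119 → 99 bp
  120–164 → 45 bp
  165–186 → 22 bp
  187–229 → 43 bp
Sorted largest to smallest: 99, 45, 43, 22, 20 bp.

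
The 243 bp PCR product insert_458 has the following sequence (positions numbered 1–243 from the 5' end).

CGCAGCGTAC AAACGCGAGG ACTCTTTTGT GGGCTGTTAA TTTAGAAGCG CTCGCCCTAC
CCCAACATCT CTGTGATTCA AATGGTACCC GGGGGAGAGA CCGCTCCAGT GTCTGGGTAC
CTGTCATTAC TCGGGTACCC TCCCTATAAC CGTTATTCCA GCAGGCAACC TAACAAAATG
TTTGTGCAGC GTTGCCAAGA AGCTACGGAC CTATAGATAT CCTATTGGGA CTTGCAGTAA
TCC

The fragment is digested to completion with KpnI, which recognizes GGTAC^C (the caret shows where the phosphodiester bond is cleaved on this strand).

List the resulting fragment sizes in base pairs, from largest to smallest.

105, 88, 32, 18 bp

KpnI sites (GGTACC) start at positions 84, 116, 134.
KpnI cuts after base 5 of each site (before the last base), so after positions 88, 120, 138.
Linear molecule, 3 cuts → 4 fragments:
  1–88 → 88 bp
  89–120 → 32 bp
  121–138 → 18 bp
  139–243 → 105 bp
Sorted largest to smallest: 105, 88, 32, 18 bp.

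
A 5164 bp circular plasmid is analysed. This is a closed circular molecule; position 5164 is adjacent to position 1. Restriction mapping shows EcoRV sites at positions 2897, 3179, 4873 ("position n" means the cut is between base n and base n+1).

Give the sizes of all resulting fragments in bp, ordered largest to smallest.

3188, 1694, 282 bp

Circular molecule, 3 cuts → 3 fragments:
  3179 − 2897 = 282 bp
  4873 − 3179 = 1694 bp
  wrap: 5164 − 4873 + 2897 = 3188 bp
Sorted largest to smallest: 3188, 1694, 282 bp.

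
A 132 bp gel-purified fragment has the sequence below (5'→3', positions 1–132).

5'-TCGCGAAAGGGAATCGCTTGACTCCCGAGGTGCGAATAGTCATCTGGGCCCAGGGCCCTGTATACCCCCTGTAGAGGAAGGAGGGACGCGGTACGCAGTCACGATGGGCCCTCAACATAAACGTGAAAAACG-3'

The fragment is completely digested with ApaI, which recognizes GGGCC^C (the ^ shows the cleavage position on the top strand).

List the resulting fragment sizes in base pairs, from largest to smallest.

ApaI sites (GGGCCC) start at positions 46, 53, 106.
ApaI cuts after base 5 of each site (before the last base), so after positions 50, 57, 110.
Linear molecule, 3 cuts → 4 fragments:
  1–50 → 50 bp
  51–57 → 7 bp
  58–110 → 53 bp
  111–132 → 22 bp
Sorted largest to smallest: 53, 50, 22, 7 bp.

53, 50, 22, 7 bp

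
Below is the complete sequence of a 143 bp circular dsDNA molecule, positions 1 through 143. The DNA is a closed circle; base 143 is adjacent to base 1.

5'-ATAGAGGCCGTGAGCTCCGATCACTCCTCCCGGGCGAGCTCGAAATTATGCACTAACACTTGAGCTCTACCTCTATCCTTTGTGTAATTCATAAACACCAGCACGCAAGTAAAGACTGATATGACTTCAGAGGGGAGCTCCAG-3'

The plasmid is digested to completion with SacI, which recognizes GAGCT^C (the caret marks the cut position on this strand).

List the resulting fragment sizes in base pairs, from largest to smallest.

73, 26, 24, 20 bp

SacI sites (GAGCTC) start at positions 12, 36, 62, 135.
SacI cuts after base 5 of each site (before the last base), so after positions 16, 40, 66, 139.
Circular molecule, 4 cuts → 4 fragments:
  17–40 → 24 bp
  41–66 → 26 bp
  67–139 → 73 bp
  140–143 then 1–16 → 4 + 16 = 20 bp
Sorted largest to smallest: 73, 26, 24, 20 bp.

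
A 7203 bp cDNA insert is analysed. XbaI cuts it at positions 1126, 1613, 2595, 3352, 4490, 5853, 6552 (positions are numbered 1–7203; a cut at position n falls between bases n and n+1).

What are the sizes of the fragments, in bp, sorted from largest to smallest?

1363, 1138, 1126, 982, 757, 699, 651, 487 bp

Linear molecule, 7 cuts → 8 fragments:
  1126 − 0 = 1126 bp
  1613 − 1126 = 487 bp
  2595 − 1613 = 982 bp
  3352 − 2595 = 757 bp
  4490 − 3352 = 1138 bp
  5853 − 4490 = 1363 bp
  6552 − 5853 = 699 bp
  7203 − 6552 = 651 bp
Sorted largest to smallest: 1363, 1138, 1126, 982, 757, 699, 651, 487 bp.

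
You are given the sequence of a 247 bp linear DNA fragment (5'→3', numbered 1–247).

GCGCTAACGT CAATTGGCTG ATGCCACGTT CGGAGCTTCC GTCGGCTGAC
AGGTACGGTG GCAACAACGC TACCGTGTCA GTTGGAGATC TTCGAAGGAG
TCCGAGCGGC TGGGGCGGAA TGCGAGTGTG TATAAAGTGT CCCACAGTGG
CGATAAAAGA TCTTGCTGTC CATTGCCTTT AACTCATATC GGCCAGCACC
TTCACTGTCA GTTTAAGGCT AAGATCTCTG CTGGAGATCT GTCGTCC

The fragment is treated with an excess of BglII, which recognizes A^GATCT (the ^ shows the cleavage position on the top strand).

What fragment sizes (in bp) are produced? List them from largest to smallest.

BglII sites (AGATCT) start at positions 86, 158, 222, 235.
BglII cuts after the first base of each site, so after positions 86, 158, 222, 235.
Linear molecule, 4 cuts → 5 fragments:
  1–86 → 86 bp
  87–158 → 72 bp
  159–222 → 64 bp
  223–235 → 13 bp
  236–247 → 12 bp
Sorted largest to smallest: 86, 72, 64, 13, 12 bp.

86, 72, 64, 13, 12 bp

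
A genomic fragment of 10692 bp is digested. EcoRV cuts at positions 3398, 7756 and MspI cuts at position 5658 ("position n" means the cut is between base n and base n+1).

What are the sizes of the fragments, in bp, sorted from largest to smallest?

3398, 2936, 2260, 2098 bp

Combined cut positions (sorted): 3398, 5658, 7756.
Linear molecule, 3 cuts → 4 fragments:
  3398 − 0 = 3398 bp
  5658 − 3398 = 2260 bp
  7756 − 5658 = 2098 bp
  10692 − 7756 = 2936 bp
Sorted largest to smallest: 3398, 2936, 2260, 2098 bp.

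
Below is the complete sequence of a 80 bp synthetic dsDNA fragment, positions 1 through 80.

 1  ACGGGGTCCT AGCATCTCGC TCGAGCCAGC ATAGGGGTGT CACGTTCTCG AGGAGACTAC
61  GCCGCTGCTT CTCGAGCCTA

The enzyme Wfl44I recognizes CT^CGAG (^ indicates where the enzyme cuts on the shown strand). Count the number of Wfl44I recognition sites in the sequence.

3

CTCGAG occurs starting at positions 20, 47, 71.
Wfl44I cuts at 3 sites.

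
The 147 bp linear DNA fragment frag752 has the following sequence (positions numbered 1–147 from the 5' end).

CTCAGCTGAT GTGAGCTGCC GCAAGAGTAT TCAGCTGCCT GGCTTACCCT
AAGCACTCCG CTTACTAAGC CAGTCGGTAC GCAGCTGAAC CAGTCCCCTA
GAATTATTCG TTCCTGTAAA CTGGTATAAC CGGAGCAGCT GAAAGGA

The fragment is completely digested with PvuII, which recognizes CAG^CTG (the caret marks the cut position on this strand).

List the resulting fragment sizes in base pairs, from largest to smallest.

PvuII sites (CAGCTG) start at positions 3, 32, 82, 136.
PvuII cuts after base 3 of each site, so after positions 5, 34, 84, 138.
Linear molecule, 4 cuts → 5 fragments:
  1–5 → 5 bp
  6–34 → 29 bp
  35–84 → 50 bp
  85–138 → 54 bp
  139–147 → 9 bp
Sorted largest to smallest: 54, 50, 29, 9, 5 bp.

54, 50, 29, 9, 5 bp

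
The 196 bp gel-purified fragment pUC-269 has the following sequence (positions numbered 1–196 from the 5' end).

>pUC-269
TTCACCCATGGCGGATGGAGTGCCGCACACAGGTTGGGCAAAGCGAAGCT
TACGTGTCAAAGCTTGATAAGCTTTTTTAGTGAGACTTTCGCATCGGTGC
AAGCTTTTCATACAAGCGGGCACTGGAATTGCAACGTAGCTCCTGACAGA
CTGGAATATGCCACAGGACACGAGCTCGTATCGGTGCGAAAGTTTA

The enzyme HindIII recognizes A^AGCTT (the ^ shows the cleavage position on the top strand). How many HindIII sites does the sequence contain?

AAGCTT occurs starting at positions 46, 60, 69, 101.
HindIII cuts at 4 sites.

4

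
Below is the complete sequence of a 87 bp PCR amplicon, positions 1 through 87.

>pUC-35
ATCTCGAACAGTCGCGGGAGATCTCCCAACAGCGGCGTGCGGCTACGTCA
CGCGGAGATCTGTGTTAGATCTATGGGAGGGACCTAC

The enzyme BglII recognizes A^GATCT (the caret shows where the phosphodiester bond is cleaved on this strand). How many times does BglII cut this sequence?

3

AGATCT occurs starting at positions 19, 56, 67.
BglII cuts at 3 sites.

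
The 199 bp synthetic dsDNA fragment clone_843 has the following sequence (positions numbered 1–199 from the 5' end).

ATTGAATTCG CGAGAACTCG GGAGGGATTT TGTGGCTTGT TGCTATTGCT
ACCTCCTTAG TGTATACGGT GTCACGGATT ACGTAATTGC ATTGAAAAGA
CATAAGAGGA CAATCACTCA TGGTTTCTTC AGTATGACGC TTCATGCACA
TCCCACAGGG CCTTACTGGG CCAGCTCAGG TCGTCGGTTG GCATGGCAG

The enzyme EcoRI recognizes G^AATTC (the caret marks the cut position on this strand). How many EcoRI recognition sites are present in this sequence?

GAATTC occurs starting at position 4.
EcoRI cuts at 1 site.

1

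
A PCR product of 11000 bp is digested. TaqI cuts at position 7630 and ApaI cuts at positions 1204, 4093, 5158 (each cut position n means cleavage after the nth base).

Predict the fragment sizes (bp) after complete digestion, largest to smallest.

Combined cut positions (sorted): 1204, 4093, 5158, 7630.
Linear molecule, 4 cuts → 5 fragments:
  1204 − 0 = 1204 bp
  4093 − 1204 = 2889 bp
  5158 − 4093 = 1065 bp
  7630 − 5158 = 2472 bp
  11000 − 7630 = 3370 bp
Sorted largest to smallest: 3370, 2889, 2472, 1204, 1065 bp.

3370, 2889, 2472, 1204, 1065 bp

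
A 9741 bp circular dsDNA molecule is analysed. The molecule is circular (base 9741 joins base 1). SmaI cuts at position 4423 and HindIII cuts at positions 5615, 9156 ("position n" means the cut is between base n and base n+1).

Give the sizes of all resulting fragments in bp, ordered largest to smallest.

5008, 3541, 1192 bp

Combined cut positions (sorted): 4423, 5615, 9156.
Circular molecule, 3 cuts → 3 fragments:
  5615 − 4423 = 1192 bp
  9156 − 5615 = 3541 bp
  wrap: 9741 − 9156 + 4423 = 5008 bp
Sorted largest to smallest: 5008, 3541, 1192 bp.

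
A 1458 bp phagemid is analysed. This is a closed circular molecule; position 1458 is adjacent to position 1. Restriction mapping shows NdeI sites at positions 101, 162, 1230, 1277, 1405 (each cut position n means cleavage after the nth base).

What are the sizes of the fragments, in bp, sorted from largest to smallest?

1068, 154, 128, 61, 47 bp

Circular molecule, 5 cuts → 5 fragments:
  162 − 101 = 61 bp
  1230 − 162 = 1068 bp
  1277 − 1230 = 47 bp
  1405 − 1277 = 128 bp
  wrap: 1458 − 1405 + 101 = 154 bp
Sorted largest to smallest: 1068, 154, 128, 61, 47 bp.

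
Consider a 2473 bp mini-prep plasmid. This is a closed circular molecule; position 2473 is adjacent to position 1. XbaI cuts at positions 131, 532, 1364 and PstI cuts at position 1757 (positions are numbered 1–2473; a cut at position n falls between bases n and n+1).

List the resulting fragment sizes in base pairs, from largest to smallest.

847, 832, 401, 393 bp

Combined cut positions (sorted): 131, 532, 1364, 1757.
Circular molecule, 4 cuts → 4 fragments:
  532 − 131 = 401 bp
  1364 − 532 = 832 bp
  1757 − 1364 = 393 bp
  wrap: 2473 − 1757 + 131 = 847 bp
Sorted largest to smallest: 847, 832, 401, 393 bp.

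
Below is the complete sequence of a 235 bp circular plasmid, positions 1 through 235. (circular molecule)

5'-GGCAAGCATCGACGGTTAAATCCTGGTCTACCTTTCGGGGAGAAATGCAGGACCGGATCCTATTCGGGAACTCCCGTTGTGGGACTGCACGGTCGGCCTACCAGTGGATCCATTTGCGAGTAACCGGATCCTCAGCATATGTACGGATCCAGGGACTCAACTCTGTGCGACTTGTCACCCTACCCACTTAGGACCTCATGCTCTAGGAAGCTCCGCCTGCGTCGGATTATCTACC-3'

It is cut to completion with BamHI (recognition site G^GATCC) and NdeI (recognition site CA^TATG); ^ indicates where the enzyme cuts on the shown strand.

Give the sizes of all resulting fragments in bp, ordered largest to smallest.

BamHI sites (GGATCC) start at positions 55, 106, 126, 145.
BamHI cuts after the first base of each site, so after positions 55, 106, 126, 145.
The NdeI site (CATATG) starts at position 136.
NdeI cuts after base 2 of each site, so after position 137.
Combined cut positions: 55, 106, 126, 137, 145.
Circular molecule, 5 cuts → 5 fragments:
  56–106 → 51 bp
  107–126 → 20 bp
  127–137 → 11 bp
  138–145 → 8 bp
  146–235 then 1–55 → 90 + 55 = 145 bp
Sorted largest to smallest: 145, 51, 20, 11, 8 bp.

145, 51, 20, 11, 8 bp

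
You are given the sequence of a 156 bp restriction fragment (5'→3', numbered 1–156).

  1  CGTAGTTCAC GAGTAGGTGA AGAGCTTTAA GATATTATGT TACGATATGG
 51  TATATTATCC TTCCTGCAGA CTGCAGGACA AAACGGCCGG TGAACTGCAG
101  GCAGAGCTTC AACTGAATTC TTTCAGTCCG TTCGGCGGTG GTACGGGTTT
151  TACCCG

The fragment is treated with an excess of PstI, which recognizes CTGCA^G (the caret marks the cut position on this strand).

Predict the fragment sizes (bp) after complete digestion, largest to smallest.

PstI sites (CTGCAG) start at positions 64, 71, 95.
PstI cuts after base 5 of each site (before the last base), so after positions 68, 75, 99.
Linear molecule, 3 cuts → 4 fragments:
  1–68 → 68 bp
  69–75 → 7 bp
  76–99 → 24 bp
  100–156 → 57 bp
Sorted largest to smallest: 68, 57, 24, 7 bp.

68, 57, 24, 7 bp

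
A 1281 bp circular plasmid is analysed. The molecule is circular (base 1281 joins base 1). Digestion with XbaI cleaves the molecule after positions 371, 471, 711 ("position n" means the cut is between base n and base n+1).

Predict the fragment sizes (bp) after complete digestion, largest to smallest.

941, 240, 100 bp

Circular molecule, 3 cuts → 3 fragments:
  471 − 371 = 100 bp
  711 − 471 = 240 bp
  wrap: 1281 − 711 + 371 = 941 bp
Sorted largest to smallest: 941, 240, 100 bp.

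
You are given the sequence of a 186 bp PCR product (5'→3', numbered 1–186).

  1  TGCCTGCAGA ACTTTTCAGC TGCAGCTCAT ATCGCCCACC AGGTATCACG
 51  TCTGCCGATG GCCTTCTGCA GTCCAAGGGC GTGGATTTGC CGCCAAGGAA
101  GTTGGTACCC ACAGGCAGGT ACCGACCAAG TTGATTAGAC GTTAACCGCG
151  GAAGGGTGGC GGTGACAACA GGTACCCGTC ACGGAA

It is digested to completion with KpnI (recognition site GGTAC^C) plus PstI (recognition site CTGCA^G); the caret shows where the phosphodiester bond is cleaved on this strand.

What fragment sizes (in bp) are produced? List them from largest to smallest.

53, 46, 38, 16, 14, 11, 8 bp

KpnI sites (GGTACC) start at positions 104, 118, 171.
KpnI cuts after base 5 of each site (before the last base), so after positions 108, 122, 175.
PstI sites (CTGCAG) start at positions 4, 20, 66.
PstI cuts after base 5 of each site (before the last base), so after positions 8, 24, 70.
Combined cut positions: 8, 24, 70, 108, 122, 175.
Linear molecule, 6 cuts → 7 fragments:
  1–8 → 8 bp
  9–24 → 16 bp
  25–70 → 46 bp
  71–108 → 38 bp
  109–122 → 14 bp
  123–175 → 53 bp
  176–186 → 11 bp
Sorted largest to smallest: 53, 46, 38, 16, 14, 11, 8 bp.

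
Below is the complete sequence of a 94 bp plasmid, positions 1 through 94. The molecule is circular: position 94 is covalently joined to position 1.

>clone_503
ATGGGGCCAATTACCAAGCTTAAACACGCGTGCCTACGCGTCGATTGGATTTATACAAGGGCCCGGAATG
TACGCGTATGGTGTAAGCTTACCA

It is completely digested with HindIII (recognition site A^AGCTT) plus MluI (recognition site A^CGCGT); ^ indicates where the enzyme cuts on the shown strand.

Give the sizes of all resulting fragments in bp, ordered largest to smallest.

HindIII sites (AAGCTT) start at positions 16, 85.
HindIII cuts after the first base of each site, so after positions 16, 85.
MluI sites (ACGCGT) start at positions 26, 36, 72.
MluI cuts after the first base of each site, so after positions 26, 36, 72.
Combined cut positions: 16, 26, 36, 72, 85.
Circular molecule, 5 cuts → 5 fragments:
  17–26 → 10 bp
  27–36 → 10 bp
  37–72 → 36 bp
  73–85 → 13 bp
  86–94 then 1–16 → 9 + 16 = 25 bp
Sorted largest to smallest: 36, 25, 13, 10, 10 bp.

36, 25, 13, 10, 10 bp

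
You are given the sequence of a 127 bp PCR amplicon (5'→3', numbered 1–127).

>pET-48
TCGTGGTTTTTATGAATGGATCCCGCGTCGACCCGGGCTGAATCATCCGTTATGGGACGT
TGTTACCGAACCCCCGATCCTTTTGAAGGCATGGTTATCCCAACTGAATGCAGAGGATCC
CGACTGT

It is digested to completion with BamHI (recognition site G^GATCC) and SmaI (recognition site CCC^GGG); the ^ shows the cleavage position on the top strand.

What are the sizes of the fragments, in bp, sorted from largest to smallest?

81, 18, 16, 12 bp

BamHI sites (GGATCC) start at positions 18, 115.
BamHI cuts after the first base of each site, so after positions 18, 115.
The SmaI site (CCCGGG) starts at position 32.
SmaI cuts after base 3 of each site, so after position 34.
Combined cut positions: 18, 34, 115.
Linear molecule, 3 cuts → 4 fragments:
  1–18 → 18 bp
  19–34 → 16 bp
  35–115 → 81 bp
  116–127 → 12 bp
Sorted largest to smallest: 81, 18, 16, 12 bp.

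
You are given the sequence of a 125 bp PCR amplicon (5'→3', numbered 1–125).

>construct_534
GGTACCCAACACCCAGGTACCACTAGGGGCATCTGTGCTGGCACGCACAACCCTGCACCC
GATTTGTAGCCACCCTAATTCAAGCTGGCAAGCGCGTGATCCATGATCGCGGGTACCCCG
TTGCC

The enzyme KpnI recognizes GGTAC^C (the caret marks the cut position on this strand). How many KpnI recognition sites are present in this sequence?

3

GGTACC occurs starting at positions 1, 16, 112.
KpnI cuts at 3 sites.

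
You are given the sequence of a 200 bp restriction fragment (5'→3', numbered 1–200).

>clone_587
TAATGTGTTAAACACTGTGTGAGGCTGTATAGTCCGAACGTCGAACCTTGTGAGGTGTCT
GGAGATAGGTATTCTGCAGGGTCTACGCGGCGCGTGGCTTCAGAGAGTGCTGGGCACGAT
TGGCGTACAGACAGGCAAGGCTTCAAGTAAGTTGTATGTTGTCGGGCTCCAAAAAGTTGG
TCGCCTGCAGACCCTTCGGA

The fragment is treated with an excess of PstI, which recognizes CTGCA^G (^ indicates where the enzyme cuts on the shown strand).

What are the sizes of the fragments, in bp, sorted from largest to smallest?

111, 78, 11 bp

PstI sites (CTGCAG) start at positions 74, 185.
PstI cuts after base 5 of each site (before the last base), so after positions 78, 189.
Linear molecule, 2 cuts → 3 fragments:
  1–78 → 78 bp
  79–189 → 111 bp
  190–200 → 11 bp
Sorted largest to smallest: 111, 78, 11 bp.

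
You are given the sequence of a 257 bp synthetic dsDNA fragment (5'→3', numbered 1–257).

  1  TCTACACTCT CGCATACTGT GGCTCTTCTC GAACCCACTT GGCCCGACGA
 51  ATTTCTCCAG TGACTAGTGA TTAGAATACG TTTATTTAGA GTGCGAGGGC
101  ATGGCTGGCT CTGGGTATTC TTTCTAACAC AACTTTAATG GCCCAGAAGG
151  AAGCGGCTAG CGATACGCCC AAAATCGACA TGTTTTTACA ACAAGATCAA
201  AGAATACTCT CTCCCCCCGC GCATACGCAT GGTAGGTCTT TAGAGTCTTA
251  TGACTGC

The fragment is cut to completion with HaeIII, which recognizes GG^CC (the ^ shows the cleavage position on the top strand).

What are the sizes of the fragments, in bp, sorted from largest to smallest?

116, 99, 42 bp

HaeIII sites (GGCC) start at positions 41, 140.
HaeIII cuts after base 2 of each site, so after positions 42, 141.
Linear molecule, 2 cuts → 3 fragments:
  1–42 → 42 bp
  43–141 → 99 bp
  142–257 → 116 bp
Sorted largest to smallest: 116, 99, 42 bp.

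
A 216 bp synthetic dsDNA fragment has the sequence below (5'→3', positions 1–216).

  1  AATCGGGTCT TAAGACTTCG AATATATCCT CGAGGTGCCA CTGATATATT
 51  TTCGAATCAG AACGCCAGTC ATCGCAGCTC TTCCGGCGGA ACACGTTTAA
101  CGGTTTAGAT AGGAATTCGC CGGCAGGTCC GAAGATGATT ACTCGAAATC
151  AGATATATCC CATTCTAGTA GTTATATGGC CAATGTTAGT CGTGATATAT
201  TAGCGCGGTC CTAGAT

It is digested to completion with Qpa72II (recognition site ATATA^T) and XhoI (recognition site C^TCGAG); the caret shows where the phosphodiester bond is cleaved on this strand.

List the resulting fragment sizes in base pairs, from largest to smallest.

109, 42, 26, 19, 17, 3 bp

Qpa72II sites (ATATAT) start at positions 22, 44, 153, 195.
Qpa72II cuts after base 5 of each site (before the last base), so after positions 26, 48, 157, 199.
The XhoI site (CTCGAG) starts at position 29.
XhoI cuts after the first base of each site, so after position 29.
Combined cut positions: 26, 29, 48, 157, 199.
Linear molecule, 5 cuts → 6 fragments:
  1–26 → 26 bp
  27–29 → 3 bp
  30–48 → 19 bp
  49–157 → 109 bp
  158–199 → 42 bp
  200–216 → 17 bp
Sorted largest to smallest: 109, 42, 26, 19, 17, 3 bp.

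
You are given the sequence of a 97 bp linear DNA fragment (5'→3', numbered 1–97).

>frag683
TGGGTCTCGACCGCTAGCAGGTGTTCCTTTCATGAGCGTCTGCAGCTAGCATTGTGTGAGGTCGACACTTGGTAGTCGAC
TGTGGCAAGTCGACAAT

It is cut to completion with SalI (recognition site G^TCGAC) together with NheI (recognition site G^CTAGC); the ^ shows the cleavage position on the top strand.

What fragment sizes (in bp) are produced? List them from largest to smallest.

SalI sites (GTCGAC) start at positions 61, 75, 89.
SalI cuts after the first base of each site, so after positions 61, 75, 89.
NheI sites (GCTAGC) start at positions 13, 45.
NheI cuts after the first base of each site, so after positions 13, 45.
Combined cut positions: 13, 45, 61, 75, 89.
Linear molecule, 5 cuts → 6 fragments:
  1–13 → 13 bp
  14–45 → 32 bp
  46–61 → 16 bp
  62–75 → 14 bp
  76–89 → 14 bp
  90–97 → 8 bp
Sorted largest to smallest: 32, 16, 14, 14, 13, 8 bp.

32, 16, 14, 14, 13, 8 bp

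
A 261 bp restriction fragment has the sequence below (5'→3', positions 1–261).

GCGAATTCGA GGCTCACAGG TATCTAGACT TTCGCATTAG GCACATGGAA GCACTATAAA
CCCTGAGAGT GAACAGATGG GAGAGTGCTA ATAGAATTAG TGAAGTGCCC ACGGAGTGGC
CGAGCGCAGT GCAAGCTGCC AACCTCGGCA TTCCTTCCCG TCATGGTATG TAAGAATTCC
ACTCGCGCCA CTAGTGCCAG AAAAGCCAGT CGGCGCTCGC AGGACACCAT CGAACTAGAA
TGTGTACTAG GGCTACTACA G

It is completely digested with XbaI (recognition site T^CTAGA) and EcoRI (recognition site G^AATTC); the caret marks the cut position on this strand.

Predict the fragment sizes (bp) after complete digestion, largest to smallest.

151, 87, 20, 3 bp

The XbaI site (TCTAGA) starts at position 23.
XbaI cuts after the first base of each site, so after position 23.
EcoRI sites (GAATTC) start at positions 3, 174.
EcoRI cuts after the first base of each site, so after positions 3, 174.
Combined cut positions: 3, 23, 174.
Linear molecule, 3 cuts → 4 fragments:
  1–3 → 3 bp
  4–23 → 20 bp
  24–174 → 151 bp
  175–261 → 87 bp
Sorted largest to smallest: 151, 87, 20, 3 bp.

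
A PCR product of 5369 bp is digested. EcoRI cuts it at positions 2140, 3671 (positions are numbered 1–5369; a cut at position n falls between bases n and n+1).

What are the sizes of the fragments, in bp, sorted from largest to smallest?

2140, 1698, 1531 bp

Linear molecule, 2 cuts → 3 fragments:
  2140 − 0 = 2140 bp
  3671 − 2140 = 1531 bp
  5369 − 3671 = 1698 bp
Sorted largest to smallest: 2140, 1698, 1531 bp.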